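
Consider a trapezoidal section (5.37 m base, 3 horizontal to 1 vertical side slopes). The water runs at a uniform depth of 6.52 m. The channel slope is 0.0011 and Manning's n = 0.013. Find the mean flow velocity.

With bottom width b = 5.37 m and side slope z = 3: A = (b + zy)y = (5.37 + 3×6.52)×6.52 = 162.5 m²; P = b + 2y√(1+z²) = 5.37 + 2×6.52×3.162 = 46.61 m.
Hydraulic radius R = A/P = 162.5/46.61 = 3.488 m.
From Manning's equation, V = (1/n) R^(2/3) S^(1/2) = (1/0.013) × 3.488^(2/3) × 0.0011^(1/2) = 5.87 m/s.

V = 5.87 m/s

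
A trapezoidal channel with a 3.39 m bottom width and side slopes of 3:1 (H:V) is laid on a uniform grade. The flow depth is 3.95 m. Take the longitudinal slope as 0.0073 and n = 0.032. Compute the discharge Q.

With bottom width b = 3.39 m and side slope z = 3: A = (b + zy)y = (3.39 + 3×3.95)×3.95 = 60.2 m²; P = b + 2y√(1+z²) = 3.39 + 2×3.95×3.162 = 28.37 m.
Hydraulic radius R = A/P = 60.2/28.37 = 2.122 m.
Manning's equation: Q = (1/n) A R^(2/3) S^(1/2) = (1/0.032) × 60.2 × 2.122^(2/3) × 0.0073^(1/2) = 265 m³/s.

Q = 265 m³/s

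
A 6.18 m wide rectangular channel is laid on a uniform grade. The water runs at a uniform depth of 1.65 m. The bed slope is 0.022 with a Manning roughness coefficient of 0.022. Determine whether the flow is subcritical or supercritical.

supercritical

Flow area A = b·y = 6.18 × 1.65 = 10.2 m². Wetted perimeter P = b + 2y = 6.18 + 2×1.65 = 9.48 m.
Hydraulic radius R = A/P = 10.2/9.48 = 1.076 m.
V = (1/n) R^(2/3) √S = (1/0.022) × 1.076^(2/3) × √0.022 = 7.078 m/s. Hydraulic depth D_h = A/T = 10.2/6.18 = 1.65 m.
Froude number Fr = V/√(g·D_h) = 7.078/√(9.81×1.65) = 1.76, which is greater than 1, so the flow is supercritical.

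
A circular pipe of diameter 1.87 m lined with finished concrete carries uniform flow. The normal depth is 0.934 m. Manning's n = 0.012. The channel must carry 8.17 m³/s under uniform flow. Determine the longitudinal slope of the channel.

For a circular section of diameter D = 1.87 m at depth y = 0.934 m, the central angle is θ = 2 arccos(1 − 2y/D) = 3.139 rad. Then A = (D²/8)(θ − sin θ) = 1.371 m² and P = Dθ/2 = 2.935 m.
Hydraulic radius R = A/P = 1.371/2.935 = 0.4672 m.
From Manning's equation, S = [nQ / (1 A R^(2/3))]² = [0.012 × 8.17 / (1 × 1.371 × 0.4672^(2/3))]² = 0.0141.

S = 0.0141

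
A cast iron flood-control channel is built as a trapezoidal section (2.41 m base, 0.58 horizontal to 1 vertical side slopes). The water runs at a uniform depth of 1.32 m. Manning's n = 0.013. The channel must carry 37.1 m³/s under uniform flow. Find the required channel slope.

With bottom width b = 2.41 m and side slope z = 0.58: A = (b + zy)y = (2.41 + 0.58×1.32)×1.32 = 4.192 m²; P = b + 2y√(1+z²) = 2.41 + 2×1.32×1.156 = 5.462 m.
Hydraulic radius R = A/P = 4.192/5.462 = 0.7675 m.
From Manning's equation, S = [nQ / (1 A R^(2/3))]² = [0.013 × 37.1 / (1 × 4.192 × 0.7675^(2/3))]² = 0.0188.

S = 0.0188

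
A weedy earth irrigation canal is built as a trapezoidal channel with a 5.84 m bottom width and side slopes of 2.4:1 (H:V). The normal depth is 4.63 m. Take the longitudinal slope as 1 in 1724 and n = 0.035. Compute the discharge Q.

With bottom width b = 5.84 m and side slope z = 2.4: A = (b + zy)y = (5.84 + 2.4×4.63)×4.63 = 78.49 m²; P = b + 2y√(1+z²) = 5.84 + 2×4.63×2.6 = 29.92 m.
Hydraulic radius R = A/P = 78.49/29.92 = 2.624 m.
Manning's equation: Q = (1/n) A R^(2/3) S^(1/2) = (1/0.035) × 78.49 × 2.624^(2/3) × 0.00058^(1/2) = 103 m³/s.

Q = 103 m³/s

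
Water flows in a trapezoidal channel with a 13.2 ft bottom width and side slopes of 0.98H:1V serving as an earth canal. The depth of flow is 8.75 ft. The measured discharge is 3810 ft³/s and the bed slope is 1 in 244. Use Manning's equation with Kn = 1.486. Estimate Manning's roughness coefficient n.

With bottom width b = 13.2 ft and side slope z = 0.98: A = (b + zy)y = (13.2 + 0.98×8.75)×8.75 = 190.5 ft²; P = b + 2y√(1+z²) = 13.2 + 2×8.75×1.4 = 37.7 ft.
Hydraulic radius R = A/P = 190.5/37.7 = 5.054 ft.
Rearranging Manning's equation: n = (1.486/Q) A R^(2/3) S^(1/2) = (1.486/3810) × 190.5 × 5.054^(2/3) × √0.004098 = 0.014.

n = 0.014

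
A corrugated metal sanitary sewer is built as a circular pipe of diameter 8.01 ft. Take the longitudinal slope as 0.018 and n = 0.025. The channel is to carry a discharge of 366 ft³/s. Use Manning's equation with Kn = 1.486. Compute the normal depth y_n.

Manning's equation rearranged: A R^(2/3) = nQ / (1.486·√S) = 0.025 × 366 / (1.486 × √0.018) = 45.9.
At y = 3.9 ft: A R^(2/3) = 38.25 — short.
At y = 5 ft: A R^(2/3) = 57.09 — over.
At y = 4.35 ft: A R^(2/3) = 45.93 — matches.

y_n = 4.35 ft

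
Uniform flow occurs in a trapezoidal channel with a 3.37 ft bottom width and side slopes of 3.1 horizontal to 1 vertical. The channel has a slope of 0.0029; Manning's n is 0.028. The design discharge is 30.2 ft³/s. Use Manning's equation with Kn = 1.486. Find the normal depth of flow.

y_n = 1.45 ft

Manning's equation rearranged: A R^(2/3) = nQ / (1.486·√S) = 0.028 × 30.2 / (1.486 × √0.0029) = 10.57.
Trying y = 1.11 ft: A R^(2/3) = 6.035 — short.
Trying y = 1.58 ft: A R^(2/3) = 12.68 — over.
Trying y = 1.45 ft: A R^(2/3) = 10.55 — ≈ 10.57.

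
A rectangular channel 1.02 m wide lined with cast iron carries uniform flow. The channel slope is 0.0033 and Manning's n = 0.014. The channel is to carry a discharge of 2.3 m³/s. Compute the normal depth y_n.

y_n = 1.11 m

Manning's equation rearranged: A R^(2/3) = nQ / (1·√S) = 0.014 × 2.3 / (√0.0033) = 0.5605.
At y = 1.38 m: A R^(2/3) = 0.7286 — too large.
At y = 0.801 m: A R^(2/3) = 0.3755 — too small.
At y = 1.11 m: A R^(2/3) = 0.5617 — close enough.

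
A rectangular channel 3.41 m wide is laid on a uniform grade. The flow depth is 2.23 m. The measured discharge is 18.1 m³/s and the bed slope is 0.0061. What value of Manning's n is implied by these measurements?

Flow area A = b·y = 3.41 × 2.23 = 7.604 m². Wetted perimeter P = b + 2y = 3.41 + 2×2.23 = 7.87 m.
Hydraulic radius R = A/P = 7.604/7.87 = 0.9662 m.
Rearranging Manning's equation: n = (1/Q) A R^(2/3) S^(1/2) = (1/18.1) × 7.604 × 0.9662^(2/3) × √0.0061 = 0.0321.

n = 0.0321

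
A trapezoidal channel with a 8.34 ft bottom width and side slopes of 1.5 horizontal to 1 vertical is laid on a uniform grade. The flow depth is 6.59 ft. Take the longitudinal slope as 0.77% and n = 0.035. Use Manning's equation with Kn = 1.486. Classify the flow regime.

With bottom width b = 8.34 ft and side slope z = 1.5: A = (b + zy)y = (8.34 + 1.5×6.59)×6.59 = 120.1 ft²; P = b + 2y√(1+z²) = 8.34 + 2×6.59×1.803 = 32.1 ft.
Hydraulic radius R = A/P = 120.1/32.1 = 3.741 ft.
V = (1.486/n) R^(2/3) √S = (1.486/0.035) × 3.741^(2/3) × √0.0077 = 8.979 ft/s. Hydraulic depth D_h = A/T = 120.1/28.11 = 4.273 ft.
Froude number Fr = V/√(g·D_h) = 8.979/√(32.2×4.273) = 0.766, which is less than 1, so the flow is subcritical.

subcritical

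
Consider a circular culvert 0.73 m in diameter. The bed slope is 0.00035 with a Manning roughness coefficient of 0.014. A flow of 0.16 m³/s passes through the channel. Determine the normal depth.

Manning's equation rearranged: A R^(2/3) = nQ / (1·√S) = 0.014 × 0.16 / (√0.00035) = 0.1197.
Trying y = 0.642 m: A R^(2/3) = 0.1419 — too large.
Trying y = 0.412 m: A R^(2/3) = 0.08221 — too small.
Trying y = 0.536 m: A R^(2/3) = 0.1197 — ≈ 0.1197.

y_n = 0.536 m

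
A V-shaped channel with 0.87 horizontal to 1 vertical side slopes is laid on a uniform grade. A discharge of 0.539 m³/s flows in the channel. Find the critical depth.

y_c = 0.601 m

At critical depth, Q² T / (g A³) = 1, i.e. A³/T = Q²/g = 0.539²/9.81 = 0.02961.
Trying y = 0.513 m: A³/T = 0.01345 — low.
Trying y = 0.655 m: A³/T = 0.04563 — high.
Trying y = 0.601 m: A³/T = 0.02967 — ≈ 0.02961.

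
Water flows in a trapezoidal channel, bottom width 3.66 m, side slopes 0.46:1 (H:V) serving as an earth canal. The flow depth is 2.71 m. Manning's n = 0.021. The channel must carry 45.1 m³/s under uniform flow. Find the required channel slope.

S = 0.0033

With bottom width b = 3.66 m and side slope z = 0.46: A = (b + zy)y = (3.66 + 0.46×2.71)×2.71 = 13.3 m²; P = b + 2y√(1+z²) = 3.66 + 2×2.71×1.101 = 9.626 m.
Hydraulic radius R = A/P = 13.3/9.626 = 1.381 m.
From Manning's equation, S = [nQ / (1 A R^(2/3))]² = [0.021 × 45.1 / (1 × 13.3 × 1.381^(2/3))]² = 0.0033.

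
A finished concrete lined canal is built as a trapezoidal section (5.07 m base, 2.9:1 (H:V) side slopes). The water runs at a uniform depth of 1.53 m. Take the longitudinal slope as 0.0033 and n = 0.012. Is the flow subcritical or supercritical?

supercritical

With bottom width b = 5.07 m and side slope z = 2.9: A = (b + zy)y = (5.07 + 2.9×1.53)×1.53 = 14.55 m²; P = b + 2y√(1+z²) = 5.07 + 2×1.53×3.068 = 14.46 m.
Hydraulic radius R = A/P = 14.55/14.46 = 1.006 m.
V = (1/n) R^(2/3) √S = (1/0.012) × 1.006^(2/3) × √0.0033 = 4.807 m/s. Hydraulic depth D_h = A/T = 14.55/13.94 = 1.043 m.
Froude number Fr = V/√(g·D_h) = 4.807/√(9.81×1.043) = 1.5, which is greater than 1, so the flow is supercritical.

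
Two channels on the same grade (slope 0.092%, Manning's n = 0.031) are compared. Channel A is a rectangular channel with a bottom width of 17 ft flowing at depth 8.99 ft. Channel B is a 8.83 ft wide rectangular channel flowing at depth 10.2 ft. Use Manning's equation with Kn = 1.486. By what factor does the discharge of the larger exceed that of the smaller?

2.14

Channel A: Flow area A = b·y = 17 × 8.99 = 152.8 ft². Wetted perimeter P = b + 2y = 17 + 2×8.99 = 34.98 ft. Hydraulic radius R = A/P = 152.8/34.98 = 4.369 ft. Q_A = (1.486/0.031)·152.8·4.369^(2/3)·√0.00092 = 593.9 ft³/s.
Channel B: Flow area A = b·y = 8.83 × 10.2 = 90.07 ft². Wetted perimeter P = b + 2y = 8.83 + 2×10.2 = 29.23 ft. Hydraulic radius R = A/P = 90.07/29.23 = 3.081 ft. Q_B = (1.486/0.031)·90.07·3.081^(2/3)·√0.00092 = 277.3 ft³/s.
The larger discharge is 593.9 ft³/s and the smaller is 277.3 ft³/s; the ratio is 2.14.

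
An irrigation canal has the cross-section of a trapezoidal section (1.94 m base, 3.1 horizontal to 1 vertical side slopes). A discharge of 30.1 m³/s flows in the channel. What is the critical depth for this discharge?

At critical depth, Q² T / (g A³) = 1, i.e. A³/T = Q²/g = 30.1²/9.81 = 92.36.
Try y = 1.91 m: A³/T = 245.6 — over.
Try y = 1.1 m: A³/T = 23.27 — short.
Try y = 1.53 m: A³/T = 93.56 — matches.

y_c = 1.53 m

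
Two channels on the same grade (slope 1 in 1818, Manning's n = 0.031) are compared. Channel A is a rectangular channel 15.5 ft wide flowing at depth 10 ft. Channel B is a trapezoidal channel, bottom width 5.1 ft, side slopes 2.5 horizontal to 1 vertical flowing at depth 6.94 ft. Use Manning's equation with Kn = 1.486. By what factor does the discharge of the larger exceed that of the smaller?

Channel A: Flow area A = b·y = 15.5 × 10 = 155 ft². Wetted perimeter P = b + 2y = 15.5 + 2×10 = 35.5 ft. Hydraulic radius R = A/P = 155/35.5 = 4.366 ft. Q_A = (1.486/0.031)·155·4.366^(2/3)·√0.0005501 = 465.5 ft³/s.
Channel B: With bottom width b = 5.1 ft and side slope z = 2.5: A = (b + zy)y = (5.1 + 2.5×6.94)×6.94 = 155.8 ft²; P = b + 2y√(1+z²) = 5.1 + 2×6.94×2.693 = 42.47 ft. Hydraulic radius R = A/P = 155.8/42.47 = 3.668 ft. Q_B = (1.486/0.031)·155.8·3.668^(2/3)·√0.0005501 = 416.6 ft³/s.
The larger discharge is 465.5 ft³/s and the smaller is 416.6 ft³/s; the ratio is 1.12.

1.12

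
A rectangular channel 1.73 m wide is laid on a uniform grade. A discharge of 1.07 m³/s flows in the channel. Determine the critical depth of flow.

y_c = 0.339 m

For a rectangular channel, critical depth y_c = (q²/g)^(1/3) where q = Q/b = 1.07/1.73 = 0.6185 m²/s.
So y_c = (0.6185²/9.81)^(1/3) = 0.339 m.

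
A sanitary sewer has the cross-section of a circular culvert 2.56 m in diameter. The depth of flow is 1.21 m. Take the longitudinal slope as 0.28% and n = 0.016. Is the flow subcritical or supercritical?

subcritical

For a circular section of diameter D = 2.56 m at depth y = 1.21 m, the central angle is θ = 2 arccos(1 − 2y/D) = 3.032 rad. Then A = (D²/8)(θ − sin θ) = 2.394 m² and P = Dθ/2 = 3.881 m.
Hydraulic radius R = A/P = 2.394/3.881 = 0.6169 m.
V = (1/n) R^(2/3) √S = (1/0.016) × 0.6169^(2/3) × √0.0028 = 2.397 m/s. Hydraulic depth D_h = A/T = 2.394/2.556 = 0.9367 m.
Froude number Fr = V/√(g·D_h) = 2.397/√(9.81×0.9367) = 0.791, which is less than 1, so the flow is subcritical.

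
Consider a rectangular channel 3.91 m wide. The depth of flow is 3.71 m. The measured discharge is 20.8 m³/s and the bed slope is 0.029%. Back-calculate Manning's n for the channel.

n = 0.014

Flow area A = b·y = 3.91 × 3.71 = 14.51 m². Wetted perimeter P = b + 2y = 3.91 + 2×3.71 = 11.33 m.
Hydraulic radius R = A/P = 14.51/11.33 = 1.28 m.
Rearranging Manning's equation: n = (1/Q) A R^(2/3) S^(1/2) = (1/20.8) × 14.51 × 1.28^(2/3) × √0.00029 = 0.014.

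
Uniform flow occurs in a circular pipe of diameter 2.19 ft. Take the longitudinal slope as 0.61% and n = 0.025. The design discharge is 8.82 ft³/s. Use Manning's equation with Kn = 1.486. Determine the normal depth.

Manning's equation rearranged: A R^(2/3) = nQ / (1.486·√S) = 0.025 × 8.82 / (1.486 × √0.0061) = 1.9.
Trying y = 1.74 ft: A R^(2/3) = 2.447 — high.
Trying y = 1.42 ft: A R^(2/3) = 1.9 — matches.

y_n = 1.42 ft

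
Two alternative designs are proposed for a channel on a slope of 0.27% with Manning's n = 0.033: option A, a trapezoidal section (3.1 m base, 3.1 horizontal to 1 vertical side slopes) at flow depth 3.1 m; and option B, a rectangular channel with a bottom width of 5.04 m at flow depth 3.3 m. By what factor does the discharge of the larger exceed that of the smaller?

2.65

Channel A: With bottom width b = 3.1 m and side slope z = 3.1: A = (b + zy)y = (3.1 + 3.1×3.1)×3.1 = 39.4 m²; P = b + 2y√(1+z²) = 3.1 + 2×3.1×3.257 = 23.3 m. Hydraulic radius R = A/P = 39.4/23.3 = 1.691 m. Q_A = (1/0.033)·39.4·1.691^(2/3)·√0.0027 = 88.07 m³/s.
Channel B: Flow area A = b·y = 5.04 × 3.3 = 16.63 m². Wetted perimeter P = b + 2y = 5.04 + 2×3.3 = 11.64 m. Hydraulic radius R = A/P = 16.63/11.64 = 1.429 m. Q_B = (1/0.033)·16.63·1.429^(2/3)·√0.0027 = 33.22 m³/s.
The larger discharge is 88.07 m³/s and the smaller is 33.22 m³/s; the ratio is 2.65.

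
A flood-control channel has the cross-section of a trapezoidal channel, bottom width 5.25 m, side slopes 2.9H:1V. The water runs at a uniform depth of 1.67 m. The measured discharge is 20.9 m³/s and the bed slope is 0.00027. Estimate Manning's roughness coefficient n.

n = 0.014

With bottom width b = 5.25 m and side slope z = 2.9: A = (b + zy)y = (5.25 + 2.9×1.67)×1.67 = 16.86 m²; P = b + 2y√(1+z²) = 5.25 + 2×1.67×3.068 = 15.5 m.
Hydraulic radius R = A/P = 16.86/15.5 = 1.088 m.
Rearranging Manning's equation: n = (1/Q) A R^(2/3) S^(1/2) = (1/20.9) × 16.86 × 1.088^(2/3) × √0.00027 = 0.014.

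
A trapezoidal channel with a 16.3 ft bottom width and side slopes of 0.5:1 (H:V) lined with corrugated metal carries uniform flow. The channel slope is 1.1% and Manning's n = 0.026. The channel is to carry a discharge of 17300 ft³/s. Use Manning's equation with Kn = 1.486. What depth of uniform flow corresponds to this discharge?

Manning's equation rearranged: A R^(2/3) = nQ / (1.486·√S) = 0.026 × 17300 / (1.486 × √0.011) = 2886.
At y = 28.2 ft: A R^(2/3) = 4189 — too large.
At y = 15.8 ft: A R^(2/3) = 1453 — too small.
At y = 23.1 ft: A R^(2/3) = 2879 — matches.

y_n = 23.1 ft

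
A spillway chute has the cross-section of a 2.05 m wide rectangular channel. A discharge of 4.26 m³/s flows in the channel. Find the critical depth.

y_c = 0.761 m

For a rectangular channel, critical depth y_c = (q²/g)^(1/3) where q = Q/b = 4.26/2.05 = 2.078 m²/s.
So y_c = (2.078²/9.81)^(1/3) = 0.761 m.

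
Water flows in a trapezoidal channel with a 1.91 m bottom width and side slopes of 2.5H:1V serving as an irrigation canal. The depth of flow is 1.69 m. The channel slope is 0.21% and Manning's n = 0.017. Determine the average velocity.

V = 2.59 m/s

With bottom width b = 1.91 m and side slope z = 2.5: A = (b + zy)y = (1.91 + 2.5×1.69)×1.69 = 10.37 m²; P = b + 2y√(1+z²) = 1.91 + 2×1.69×2.693 = 11.01 m.
Hydraulic radius R = A/P = 10.37/11.01 = 0.9416 m.
From Manning's equation, V = (1/n) R^(2/3) S^(1/2) = (1/0.017) × 0.9416^(2/3) × 0.0021^(1/2) = 2.59 m/s.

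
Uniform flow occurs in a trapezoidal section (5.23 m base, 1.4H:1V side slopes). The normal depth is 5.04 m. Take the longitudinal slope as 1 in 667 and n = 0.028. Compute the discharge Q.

With bottom width b = 5.23 m and side slope z = 1.4: A = (b + zy)y = (5.23 + 1.4×5.04)×5.04 = 61.92 m²; P = b + 2y√(1+z²) = 5.23 + 2×5.04×1.72 = 22.57 m.
Hydraulic radius R = A/P = 61.92/22.57 = 2.743 m.
Manning's equation: Q = (1/n) A R^(2/3) S^(1/2) = (1/0.028) × 61.92 × 2.743^(2/3) × 0.001499^(1/2) = 168 m³/s.

Q = 168 m³/s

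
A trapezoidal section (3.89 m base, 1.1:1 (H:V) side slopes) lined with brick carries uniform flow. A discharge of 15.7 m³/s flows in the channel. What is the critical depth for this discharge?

y_c = 1.06 m

At critical depth, Q² T / (g A³) = 1, i.e. A³/T = Q²/g = 15.7²/9.81 = 25.13.
Try y = 1.21 m: A³/T = 38.48 — high.
Try y = 0.857 m: A³/T = 12.3 — low.
Try y = 1.06 m: A³/T = 24.74 — matches.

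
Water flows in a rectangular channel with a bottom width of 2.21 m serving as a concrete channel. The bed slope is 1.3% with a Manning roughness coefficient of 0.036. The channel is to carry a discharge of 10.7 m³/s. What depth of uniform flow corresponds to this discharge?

Manning's equation rearranged: A R^(2/3) = nQ / (1·√S) = 0.036 × 10.7 / (√0.013) = 3.378.
At y = 1.56 m: A R^(2/3) = 2.579 — low.
At y = 2.23 m: A R^(2/3) = 4.028 — high.
At y = 1.93 m: A R^(2/3) = 3.371 — matches.

y_n = 1.93 m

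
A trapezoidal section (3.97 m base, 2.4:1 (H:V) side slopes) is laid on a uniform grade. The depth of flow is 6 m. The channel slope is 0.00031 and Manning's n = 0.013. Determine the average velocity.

V = 2.9 m/s

With bottom width b = 3.97 m and side slope z = 2.4: A = (b + zy)y = (3.97 + 2.4×6)×6 = 110.2 m²; P = b + 2y√(1+z²) = 3.97 + 2×6×2.6 = 35.17 m.
Hydraulic radius R = A/P = 110.2/35.17 = 3.134 m.
From Manning's equation, V = (1/n) R^(2/3) S^(1/2) = (1/0.013) × 3.134^(2/3) × 0.00031^(1/2) = 2.9 m/s.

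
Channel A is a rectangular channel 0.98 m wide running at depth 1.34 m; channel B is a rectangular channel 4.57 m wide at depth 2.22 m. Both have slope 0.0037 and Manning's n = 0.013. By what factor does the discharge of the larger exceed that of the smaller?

16.6

Channel A: Flow area A = b·y = 0.98 × 1.34 = 1.313 m². Wetted perimeter P = b + 2y = 0.98 + 2×1.34 = 3.66 m. Hydraulic radius R = A/P = 1.313/3.66 = 0.3588 m. Q_A = (1/0.013)·1.313·0.3588^(2/3)·√0.0037 = 3.103 m³/s.
Channel B: Flow area A = b·y = 4.57 × 2.22 = 10.15 m². Wetted perimeter P = b + 2y = 4.57 + 2×2.22 = 9.01 m. Hydraulic radius R = A/P = 10.15/9.01 = 1.126 m. Q_B = (1/0.013)·10.15·1.126^(2/3)·√0.0037 = 51.38 m³/s.
The larger discharge is 51.38 m³/s and the smaller is 3.103 m³/s; the ratio is 16.6.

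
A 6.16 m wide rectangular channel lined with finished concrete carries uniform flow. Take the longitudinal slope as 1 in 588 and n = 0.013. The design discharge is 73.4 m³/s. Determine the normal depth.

Manning's equation rearranged: A R^(2/3) = nQ / (1·√S) = 0.013 × 73.4 / (√0.001701) = 23.14.
Try y = 2.06 m: A R^(2/3) = 14.6 — low.
Try y = 3.67 m: A R^(2/3) = 31.88 — high.
Try y = 2.88 m: A R^(2/3) = 23.13 — close enough.

y_n = 2.88 m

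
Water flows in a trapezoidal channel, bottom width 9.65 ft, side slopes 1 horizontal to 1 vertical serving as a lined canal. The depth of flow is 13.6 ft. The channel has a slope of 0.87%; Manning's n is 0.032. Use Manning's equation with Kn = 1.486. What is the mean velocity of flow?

With bottom width b = 9.65 ft and side slope z = 1: A = (b + zy)y = (9.65 + 1×13.6)×13.6 = 316.2 ft²; P = b + 2y√(1+z²) = 9.65 + 2×13.6×1.414 = 48.12 ft.
Hydraulic radius R = A/P = 316.2/48.12 = 6.572 ft.
From Manning's equation, V = (1.486/n) R^(2/3) S^(1/2) = (1.486/0.032) × 6.572^(2/3) × 0.0087^(1/2) = 15.2 ft/s.

V = 15.2 ft/s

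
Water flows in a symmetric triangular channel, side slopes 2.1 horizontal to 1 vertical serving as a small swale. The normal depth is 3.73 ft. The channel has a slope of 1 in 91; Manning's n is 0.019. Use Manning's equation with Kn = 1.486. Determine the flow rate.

For a triangular section with side slope z = 2.1: A = zy² = 2.1×3.73² = 29.22 ft²; P = 2y√(1+z²) = 2×3.73×2.326 = 17.35 ft.
Hydraulic radius R = A/P = 29.22/17.35 = 1.684 ft.
Manning's equation: Q = (1.486/n) A R^(2/3) S^(1/2) = (1.486/0.019) × 29.22 × 1.684^(2/3) × 0.01099^(1/2) = 339 ft³/s.

Q = 339 ft³/s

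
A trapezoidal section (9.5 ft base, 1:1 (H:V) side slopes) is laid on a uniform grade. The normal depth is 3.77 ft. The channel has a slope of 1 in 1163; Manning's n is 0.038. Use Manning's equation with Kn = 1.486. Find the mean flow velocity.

With bottom width b = 9.5 ft and side slope z = 1: A = (b + zy)y = (9.5 + 1×3.77)×3.77 = 50.03 ft²; P = b + 2y√(1+z²) = 9.5 + 2×3.77×1.414 = 20.16 ft.
Hydraulic radius R = A/P = 50.03/20.16 = 2.481 ft.
From Manning's equation, V = (1.486/n) R^(2/3) S^(1/2) = (1.486/0.038) × 2.481^(2/3) × 0.0008598^(1/2) = 2.1 ft/s.

V = 2.1 ft/s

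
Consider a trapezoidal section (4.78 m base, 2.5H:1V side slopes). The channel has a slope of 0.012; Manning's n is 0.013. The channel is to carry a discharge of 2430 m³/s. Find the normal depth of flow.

Manning's equation rearranged: A R^(2/3) = nQ / (1·√S) = 0.013 × 2430 / (√0.012) = 288.4.
Try y = 6.97 m: A R^(2/3) = 367.4 — over.
Try y = 5.37 m: A R^(2/3) = 198.9 — short.
Try y = 6.29 m: A R^(2/3) = 288 — ≈ 288.4.

y_n = 6.29 m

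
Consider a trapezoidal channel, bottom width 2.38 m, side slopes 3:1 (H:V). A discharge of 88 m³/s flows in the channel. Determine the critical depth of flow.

y_c = 2.45 m

At critical depth, Q² T / (g A³) = 1, i.e. A³/T = Q²/g = 88²/9.81 = 789.4.
At y = 3.06 m: A³/T = 2134 — high.
At y = 1.81 m: A³/T = 213.4 — low.
At y = 2.45 m: A³/T = 793.1 — matches.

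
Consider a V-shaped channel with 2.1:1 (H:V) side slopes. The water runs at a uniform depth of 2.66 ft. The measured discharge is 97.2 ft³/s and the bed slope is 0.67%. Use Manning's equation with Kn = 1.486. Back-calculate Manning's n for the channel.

For a triangular section with side slope z = 2.1: A = zy² = 2.1×2.66² = 14.86 ft²; P = 2y√(1+z²) = 2×2.66×2.326 = 12.37 ft.
Hydraulic radius R = A/P = 14.86/12.37 = 1.201 ft.
Rearranging Manning's equation: n = (1.486/Q) A R^(2/3) S^(1/2) = (1.486/97.2) × 14.86 × 1.201^(2/3) × √0.0067 = 0.021.

n = 0.021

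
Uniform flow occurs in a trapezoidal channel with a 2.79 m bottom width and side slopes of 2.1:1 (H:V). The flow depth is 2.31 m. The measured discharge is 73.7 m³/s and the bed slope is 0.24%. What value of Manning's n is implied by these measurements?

With bottom width b = 2.79 m and side slope z = 2.1: A = (b + zy)y = (2.79 + 2.1×2.31)×2.31 = 17.65 m²; P = b + 2y√(1+z²) = 2.79 + 2×2.31×2.326 = 13.54 m.
Hydraulic radius R = A/P = 17.65/13.54 = 1.304 m.
Rearranging Manning's equation: n = (1/Q) A R^(2/3) S^(1/2) = (1/73.7) × 17.65 × 1.304^(2/3) × √0.0024 = 0.014.

n = 0.014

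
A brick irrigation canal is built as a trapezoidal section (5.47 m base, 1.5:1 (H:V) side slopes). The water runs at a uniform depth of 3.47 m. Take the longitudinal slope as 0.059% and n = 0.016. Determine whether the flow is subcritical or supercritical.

subcritical

With bottom width b = 5.47 m and side slope z = 1.5: A = (b + zy)y = (5.47 + 1.5×3.47)×3.47 = 37.04 m²; P = b + 2y√(1+z²) = 5.47 + 2×3.47×1.803 = 17.98 m.
Hydraulic radius R = A/P = 37.04/17.98 = 2.06 m.
V = (1/n) R^(2/3) √S = (1/0.016) × 2.06^(2/3) × √0.00059 = 2.458 m/s. Hydraulic depth D_h = A/T = 37.04/15.88 = 2.333 m.
Froude number Fr = V/√(g·D_h) = 2.458/√(9.81×2.333) = 0.514, which is less than 1, so the flow is subcritical.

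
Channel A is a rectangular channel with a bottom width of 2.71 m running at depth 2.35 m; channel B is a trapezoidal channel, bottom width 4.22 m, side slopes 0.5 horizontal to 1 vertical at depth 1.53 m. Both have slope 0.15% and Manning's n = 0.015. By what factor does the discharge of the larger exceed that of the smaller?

Channel A: Flow area A = b·y = 2.71 × 2.35 = 6.369 m². Wetted perimeter P = b + 2y = 2.71 + 2×2.35 = 7.41 m. Hydraulic radius R = A/P = 6.369/7.41 = 0.8594 m. Q_A = (1/0.015)·6.369·0.8594^(2/3)·√0.0015 = 14.86 m³/s.
Channel B: With bottom width b = 4.22 m and side slope z = 0.5: A = (b + zy)y = (4.22 + 0.5×1.53)×1.53 = 7.627 m²; P = b + 2y√(1+z²) = 4.22 + 2×1.53×1.118 = 7.641 m. Hydraulic radius R = A/P = 7.627/7.641 = 0.9982 m. Q_B = (1/0.015)·7.627·0.9982^(2/3)·√0.0015 = 19.67 m³/s.
The larger discharge is 19.67 m³/s and the smaller is 14.86 m³/s; the ratio is 1.32.

1.32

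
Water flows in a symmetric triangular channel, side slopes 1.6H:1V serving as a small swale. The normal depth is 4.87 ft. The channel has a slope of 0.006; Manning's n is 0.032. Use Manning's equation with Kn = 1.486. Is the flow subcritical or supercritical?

subcritical

For a triangular section with side slope z = 1.6: A = zy² = 1.6×4.87² = 37.95 ft²; P = 2y√(1+z²) = 2×4.87×1.887 = 18.38 ft.
Hydraulic radius R = A/P = 37.95/18.38 = 2.065 ft.
V = (1.486/n) R^(2/3) √S = (1.486/0.032) × 2.065^(2/3) × √0.006 = 5.833 ft/s. Hydraulic depth D_h = A/T = 37.95/15.58 = 2.435 ft.
Froude number Fr = V/√(g·D_h) = 5.833/√(32.2×2.435) = 0.659, which is less than 1, so the flow is subcritical.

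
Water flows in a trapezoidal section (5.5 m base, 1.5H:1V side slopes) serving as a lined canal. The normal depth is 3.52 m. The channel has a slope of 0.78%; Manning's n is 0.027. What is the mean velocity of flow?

V = 5.34 m/s

With bottom width b = 5.5 m and side slope z = 1.5: A = (b + zy)y = (5.5 + 1.5×3.52)×3.52 = 37.95 m²; P = b + 2y√(1+z²) = 5.5 + 2×3.52×1.803 = 18.19 m.
Hydraulic radius R = A/P = 37.95/18.19 = 2.086 m.
From Manning's equation, V = (1/n) R^(2/3) S^(1/2) = (1/0.027) × 2.086^(2/3) × 0.0078^(1/2) = 5.34 m/s.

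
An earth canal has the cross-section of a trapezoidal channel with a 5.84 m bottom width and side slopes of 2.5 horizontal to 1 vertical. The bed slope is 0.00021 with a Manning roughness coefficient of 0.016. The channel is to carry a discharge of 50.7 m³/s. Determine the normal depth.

Manning's equation rearranged: A R^(2/3) = nQ / (1·√S) = 0.016 × 50.7 / (√0.00021) = 55.98.
At y = 3.32 m: A R^(2/3) = 74 — over.
At y = 2.91 m: A R^(2/3) = 55.93 — matches.

y_n = 2.91 m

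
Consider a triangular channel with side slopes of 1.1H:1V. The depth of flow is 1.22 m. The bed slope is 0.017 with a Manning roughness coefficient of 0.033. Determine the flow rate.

For a triangular section with side slope z = 1.1: A = zy² = 1.1×1.22² = 1.637 m²; P = 2y√(1+z²) = 2×1.22×1.487 = 3.627 m.
Hydraulic radius R = A/P = 1.637/3.627 = 0.4514 m.
Manning's equation: Q = (1/n) A R^(2/3) S^(1/2) = (1/0.033) × 1.637 × 0.4514^(2/3) × 0.017^(1/2) = 3.81 m³/s.

Q = 3.81 m³/s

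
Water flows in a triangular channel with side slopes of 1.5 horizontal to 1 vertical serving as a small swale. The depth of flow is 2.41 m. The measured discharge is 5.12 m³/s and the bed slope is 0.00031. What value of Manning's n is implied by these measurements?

For a triangular section with side slope z = 1.5: A = zy² = 1.5×2.41² = 8.712 m²; P = 2y√(1+z²) = 2×2.41×1.803 = 8.689 m.
Hydraulic radius R = A/P = 8.712/8.689 = 1.003 m.
Rearranging Manning's equation: n = (1/Q) A R^(2/3) S^(1/2) = (1/5.12) × 8.712 × 1.003^(2/3) × √0.00031 = 0.03.

n = 0.03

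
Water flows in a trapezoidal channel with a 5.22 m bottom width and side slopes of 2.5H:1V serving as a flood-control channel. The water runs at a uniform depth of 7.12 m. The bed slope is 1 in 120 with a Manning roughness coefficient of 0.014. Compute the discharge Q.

With bottom width b = 5.22 m and side slope z = 2.5: A = (b + zy)y = (5.22 + 2.5×7.12)×7.12 = 163.9 m²; P = b + 2y√(1+z²) = 5.22 + 2×7.12×2.693 = 43.56 m.
Hydraulic radius R = A/P = 163.9/43.56 = 3.762 m.
Manning's equation: Q = (1/n) A R^(2/3) S^(1/2) = (1/0.014) × 163.9 × 3.762^(2/3) × 0.008333^(1/2) = 2590 m³/s.

Q = 2590 m³/s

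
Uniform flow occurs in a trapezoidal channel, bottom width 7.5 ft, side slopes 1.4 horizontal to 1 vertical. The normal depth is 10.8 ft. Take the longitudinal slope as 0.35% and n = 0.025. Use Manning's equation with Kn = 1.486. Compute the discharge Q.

Q = 2670 ft³/s

With bottom width b = 7.5 ft and side slope z = 1.4: A = (b + zy)y = (7.5 + 1.4×10.8)×10.8 = 244.3 ft²; P = b + 2y√(1+z²) = 7.5 + 2×10.8×1.72 = 44.66 ft.
Hydraulic radius R = A/P = 244.3/44.66 = 5.47 ft.
Manning's equation: Q = (1.486/n) A R^(2/3) S^(1/2) = (1.486/0.025) × 244.3 × 5.47^(2/3) × 0.0035^(1/2) = 2670 ft³/s.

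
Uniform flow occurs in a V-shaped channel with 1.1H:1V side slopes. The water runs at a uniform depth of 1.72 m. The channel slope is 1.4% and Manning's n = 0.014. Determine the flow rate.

Q = 20.3 m³/s

For a triangular section with side slope z = 1.1: A = zy² = 1.1×1.72² = 3.254 m²; P = 2y√(1+z²) = 2×1.72×1.487 = 5.114 m.
Hydraulic radius R = A/P = 3.254/5.114 = 0.6363 m.
Manning's equation: Q = (1/n) A R^(2/3) S^(1/2) = (1/0.014) × 3.254 × 0.6363^(2/3) × 0.014^(1/2) = 20.3 m³/s.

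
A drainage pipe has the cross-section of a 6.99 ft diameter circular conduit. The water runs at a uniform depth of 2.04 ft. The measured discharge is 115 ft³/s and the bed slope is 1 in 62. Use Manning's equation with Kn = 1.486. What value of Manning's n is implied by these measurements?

For a circular section of diameter D = 6.99 ft at depth y = 2.04 ft, the central angle is θ = 2 arccos(1 − 2y/D) = 2.283 rad. Then A = (D²/8)(θ − sin θ) = 9.319 ft² and P = Dθ/2 = 7.978 ft.
Hydraulic radius R = A/P = 9.319/7.978 = 1.168 ft.
Rearranging Manning's equation: n = (1.486/Q) A R^(2/3) S^(1/2) = (1.486/115) × 9.319 × 1.168^(2/3) × √0.01613 = 0.017.

n = 0.017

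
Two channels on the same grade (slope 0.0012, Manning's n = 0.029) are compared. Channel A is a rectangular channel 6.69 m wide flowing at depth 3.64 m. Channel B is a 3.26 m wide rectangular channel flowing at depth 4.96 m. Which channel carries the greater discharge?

channel A

Channel A: Flow area A = b·y = 6.69 × 3.64 = 24.35 m². Wetted perimeter P = b + 2y = 6.69 + 2×3.64 = 13.97 m. Hydraulic radius R = A/P = 24.35/13.97 = 1.743 m. Q_A = (1/0.029)·24.35·1.743^(2/3)·√0.0012 = 42.13 m³/s.
Channel B: Flow area A = b·y = 3.26 × 4.96 = 16.17 m². Wetted perimeter P = b + 2y = 3.26 + 2×4.96 = 13.18 m. Hydraulic radius R = A/P = 16.17/13.18 = 1.227 m. Q_B = (1/0.029)·16.17·1.227^(2/3)·√0.0012 = 22.14 m³/s.
Q_A = 42.13 m³/s vs Q_B = 22.14 m³/s, so channel A carries more.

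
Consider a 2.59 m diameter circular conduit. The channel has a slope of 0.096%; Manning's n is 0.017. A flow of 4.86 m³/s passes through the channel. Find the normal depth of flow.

Manning's equation rearranged: A R^(2/3) = nQ / (1·√S) = 0.017 × 4.86 / (√0.00096) = 2.667.
Trying y = 1.07 m: A R^(2/3) = 1.409 — short.
Trying y = 1.84 m: A R^(2/3) = 3.365 — over.
Trying y = 1.56 m: A R^(2/3) = 2.665 — ≈ 2.667.

y_n = 1.56 m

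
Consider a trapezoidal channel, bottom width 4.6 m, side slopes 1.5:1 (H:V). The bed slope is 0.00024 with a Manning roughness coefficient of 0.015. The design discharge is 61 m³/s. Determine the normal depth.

Manning's equation rearranged: A R^(2/3) = nQ / (1·√S) = 0.015 × 61 / (√0.00024) = 59.06.
Trying y = 4.38 m: A R^(2/3) = 87.68 — too large.
Trying y = 2.82 m: A R^(2/3) = 35.28 — too small.
Trying y = 3.63 m: A R^(2/3) = 59.06 — close enough.

y_n = 3.63 m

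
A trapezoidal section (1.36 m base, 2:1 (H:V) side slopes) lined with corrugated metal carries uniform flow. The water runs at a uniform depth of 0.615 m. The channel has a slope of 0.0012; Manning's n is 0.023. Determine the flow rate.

Q = 1.28 m³/s

With bottom width b = 1.36 m and side slope z = 2: A = (b + zy)y = (1.36 + 2×0.615)×0.615 = 1.593 m²; P = b + 2y√(1+z²) = 1.36 + 2×0.615×2.236 = 4.11 m.
Hydraulic radius R = A/P = 1.593/4.11 = 0.3875 m.
Manning's equation: Q = (1/n) A R^(2/3) S^(1/2) = (1/0.023) × 1.593 × 0.3875^(2/3) × 0.0012^(1/2) = 1.28 m³/s.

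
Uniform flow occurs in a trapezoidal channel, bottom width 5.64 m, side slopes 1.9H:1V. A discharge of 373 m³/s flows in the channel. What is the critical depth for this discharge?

At critical depth, Q² T / (g A³) = 1, i.e. A³/T = Q²/g = 373²/9.81 = 14180.
Try y = 5.65 m: A³/T = 29210 — too large.
Try y = 3.39 m: A³/T = 3709 — too small.
Try y = 4.74 m: A³/T = 14150 — matches.

y_c = 4.74 m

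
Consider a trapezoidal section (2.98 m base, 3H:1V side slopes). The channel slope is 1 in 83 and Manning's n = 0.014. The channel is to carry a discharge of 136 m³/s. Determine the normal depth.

y_n = 1.89 m

Manning's equation rearranged: A R^(2/3) = nQ / (1·√S) = 0.014 × 136 / (√0.01205) = 17.35.
Try y = 1.53 m: A R^(2/3) = 10.92 — too small.
Try y = 2.18 m: A R^(2/3) = 23.92 — too large.
Try y = 1.89 m: A R^(2/3) = 17.37 — matches.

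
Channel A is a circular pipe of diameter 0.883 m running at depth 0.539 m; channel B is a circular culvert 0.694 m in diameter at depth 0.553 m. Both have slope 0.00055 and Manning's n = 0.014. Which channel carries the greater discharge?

Channel A: For a circular section of diameter D = 0.883 m at depth y = 0.539 m, the central angle is θ = 2 arccos(1 − 2y/D) = 3.587 rad. Then A = (D²/8)(θ − sin θ) = 0.3916 m² and P = Dθ/2 = 1.584 m. Hydraulic radius R = A/P = 0.3916/1.584 = 0.2473 m. Q_A = (1/0.014)·0.3916·0.2473^(2/3)·√0.00055 = 0.2584 m³/s.
Channel B: For a circular section of diameter D = 0.694 m at depth y = 0.553 m, the central angle is θ = 2 arccos(1 − 2y/D) = 4.413 rad. Then A = (D²/8)(θ − sin θ) = 0.3232 m² and P = Dθ/2 = 1.531 m. Hydraulic radius R = A/P = 0.3232/1.531 = 0.2111 m. Q_B = (1/0.014)·0.3232·0.2111^(2/3)·√0.00055 = 0.1919 m³/s.
Q_A = 0.2584 m³/s vs Q_B = 0.1919 m³/s, so channel A carries more.

channel A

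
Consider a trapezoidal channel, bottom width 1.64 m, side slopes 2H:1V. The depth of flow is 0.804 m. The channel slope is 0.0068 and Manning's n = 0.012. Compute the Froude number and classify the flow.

With bottom width b = 1.64 m and side slope z = 2: A = (b + zy)y = (1.64 + 2×0.804)×0.804 = 2.611 m²; P = b + 2y√(1+z²) = 1.64 + 2×0.804×2.236 = 5.236 m.
Hydraulic radius R = A/P = 2.611/5.236 = 0.4988 m.
V = (1/n) R^(2/3) √S = (1/0.012) × 0.4988^(2/3) × √0.0068 = 4.322 m/s. Hydraulic depth D_h = A/T = 2.611/4.856 = 0.5378 m.
Froude number Fr = V/√(g·D_h) = 4.322/√(9.81×0.5378) = 1.88, which is greater than 1, so the flow is supercritical.

supercritical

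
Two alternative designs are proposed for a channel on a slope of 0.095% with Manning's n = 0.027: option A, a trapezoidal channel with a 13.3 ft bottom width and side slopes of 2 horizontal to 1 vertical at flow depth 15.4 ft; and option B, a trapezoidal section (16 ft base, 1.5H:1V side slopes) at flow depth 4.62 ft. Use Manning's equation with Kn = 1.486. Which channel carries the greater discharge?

channel A

Channel A: With bottom width b = 13.3 ft and side slope z = 2: A = (b + zy)y = (13.3 + 2×15.4)×15.4 = 679.1 ft²; P = b + 2y√(1+z²) = 13.3 + 2×15.4×2.236 = 82.17 ft. Hydraulic radius R = A/P = 679.1/82.17 = 8.265 ft. Q_A = (1.486/0.027)·679.1·8.265^(2/3)·√0.00095 = 4709 ft³/s.
Channel B: With bottom width b = 16 ft and side slope z = 1.5: A = (b + zy)y = (16 + 1.5×4.62)×4.62 = 105.9 ft²; P = b + 2y√(1+z²) = 16 + 2×4.62×1.803 = 32.66 ft. Hydraulic radius R = A/P = 105.9/32.66 = 3.244 ft. Q_B = (1.486/0.027)·105.9·3.244^(2/3)·√0.00095 = 393.8 ft³/s.
Q_A = 4709 ft³/s vs Q_B = 393.8 ft³/s, so channel A carries more.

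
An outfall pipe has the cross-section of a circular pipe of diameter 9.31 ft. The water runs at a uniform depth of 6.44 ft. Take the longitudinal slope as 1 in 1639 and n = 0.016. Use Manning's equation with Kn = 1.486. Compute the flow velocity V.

For a circular section of diameter D = 9.31 ft at depth y = 6.44 ft, the central angle is θ = 2 arccos(1 − 2y/D) = 3.929 rad. Then A = (D²/8)(θ − sin θ) = 50.24 ft² and P = Dθ/2 = 18.29 ft.
Hydraulic radius R = A/P = 50.24/18.29 = 2.747 ft.
From Manning's equation, V = (1.486/n) R^(2/3) S^(1/2) = (1.486/0.016) × 2.747^(2/3) × 0.0006101^(1/2) = 4.5 ft/s.

V = 4.5 ft/s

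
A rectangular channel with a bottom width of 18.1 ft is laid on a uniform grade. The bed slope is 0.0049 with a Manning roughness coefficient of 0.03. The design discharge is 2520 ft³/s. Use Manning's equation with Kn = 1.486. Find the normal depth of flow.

Manning's equation rearranged: A R^(2/3) = nQ / (1.486·√S) = 0.03 × 2520 / (1.486 × √0.0049) = 726.8.
Try y = 9.34 ft: A R^(2/3) = 467.3 — short.
Try y = 14.9 ft: A R^(2/3) = 853.5 — over.
Try y = 13.1 ft: A R^(2/3) = 725.5 — matches.

y_n = 13.1 ft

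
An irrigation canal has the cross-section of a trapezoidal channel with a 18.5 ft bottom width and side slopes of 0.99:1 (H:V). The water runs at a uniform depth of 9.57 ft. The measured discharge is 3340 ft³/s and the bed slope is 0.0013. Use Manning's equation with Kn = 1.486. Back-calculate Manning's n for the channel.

With bottom width b = 18.5 ft and side slope z = 0.99: A = (b + zy)y = (18.5 + 0.99×9.57)×9.57 = 267.7 ft²; P = b + 2y√(1+z²) = 18.5 + 2×9.57×1.407 = 45.43 ft.
Hydraulic radius R = A/P = 267.7/45.43 = 5.892 ft.
Rearranging Manning's equation: n = (1.486/Q) A R^(2/3) S^(1/2) = (1.486/3340) × 267.7 × 5.892^(2/3) × √0.0013 = 0.014.

n = 0.014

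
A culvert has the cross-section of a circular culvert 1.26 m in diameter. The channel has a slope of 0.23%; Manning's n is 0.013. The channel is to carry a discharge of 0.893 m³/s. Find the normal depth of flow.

Manning's equation rearranged: A R^(2/3) = nQ / (1·√S) = 0.013 × 0.893 / (√0.0023) = 0.2421.
At y = 0.394 m: A R^(2/3) = 0.1225 — too small.
At y = 0.569 m: A R^(2/3) = 0.2419 — matches.

y_n = 0.569 m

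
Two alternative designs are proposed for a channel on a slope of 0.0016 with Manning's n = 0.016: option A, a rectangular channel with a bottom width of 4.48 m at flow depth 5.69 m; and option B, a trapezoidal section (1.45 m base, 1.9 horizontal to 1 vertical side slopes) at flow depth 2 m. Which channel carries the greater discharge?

channel A

Channel A: Flow area A = b·y = 4.48 × 5.69 = 25.49 m². Wetted perimeter P = b + 2y = 4.48 + 2×5.69 = 15.86 m. Hydraulic radius R = A/P = 25.49/15.86 = 1.607 m. Q_A = (1/0.016)·25.49·1.607^(2/3)·√0.0016 = 87.44 m³/s.
Channel B: With bottom width b = 1.45 m and side slope z = 1.9: A = (b + zy)y = (1.45 + 1.9×2)×2 = 10.5 m²; P = b + 2y√(1+z²) = 1.45 + 2×2×2.147 = 10.04 m. Hydraulic radius R = A/P = 10.5/10.04 = 1.046 m. Q_B = (1/0.016)·10.5·1.046^(2/3)·√0.0016 = 27.05 m³/s.
Q_A = 87.44 m³/s vs Q_B = 27.05 m³/s, so channel A carries more.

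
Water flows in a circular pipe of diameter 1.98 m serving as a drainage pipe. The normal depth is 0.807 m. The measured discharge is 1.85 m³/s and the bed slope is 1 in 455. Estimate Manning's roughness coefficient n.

n = 0.017

For a circular section of diameter D = 1.98 m at depth y = 0.807 m, the central angle is θ = 2 arccos(1 − 2y/D) = 2.77 rad. Then A = (D²/8)(θ − sin θ) = 1.179 m² and P = Dθ/2 = 2.742 m.
Hydraulic radius R = A/P = 1.179/2.742 = 0.4301 m.
Rearranging Manning's equation: n = (1/Q) A R^(2/3) S^(1/2) = (1/1.85) × 1.179 × 0.4301^(2/3) × √0.002198 = 0.017.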